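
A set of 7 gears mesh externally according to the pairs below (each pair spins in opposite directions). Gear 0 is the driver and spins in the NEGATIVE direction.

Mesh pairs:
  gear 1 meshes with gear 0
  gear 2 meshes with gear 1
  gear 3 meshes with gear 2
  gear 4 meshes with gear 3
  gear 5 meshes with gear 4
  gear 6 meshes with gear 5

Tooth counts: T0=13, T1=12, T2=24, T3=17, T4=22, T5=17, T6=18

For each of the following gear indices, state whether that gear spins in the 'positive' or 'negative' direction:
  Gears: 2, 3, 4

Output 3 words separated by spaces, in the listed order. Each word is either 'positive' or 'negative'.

Gear 0 (driver): negative (depth 0)
  gear 1: meshes with gear 0 -> depth 1 -> positive (opposite of gear 0)
  gear 2: meshes with gear 1 -> depth 2 -> negative (opposite of gear 1)
  gear 3: meshes with gear 2 -> depth 3 -> positive (opposite of gear 2)
  gear 4: meshes with gear 3 -> depth 4 -> negative (opposite of gear 3)
  gear 5: meshes with gear 4 -> depth 5 -> positive (opposite of gear 4)
  gear 6: meshes with gear 5 -> depth 6 -> negative (opposite of gear 5)
Queried indices 2, 3, 4 -> negative, positive, negative

Answer: negative positive negative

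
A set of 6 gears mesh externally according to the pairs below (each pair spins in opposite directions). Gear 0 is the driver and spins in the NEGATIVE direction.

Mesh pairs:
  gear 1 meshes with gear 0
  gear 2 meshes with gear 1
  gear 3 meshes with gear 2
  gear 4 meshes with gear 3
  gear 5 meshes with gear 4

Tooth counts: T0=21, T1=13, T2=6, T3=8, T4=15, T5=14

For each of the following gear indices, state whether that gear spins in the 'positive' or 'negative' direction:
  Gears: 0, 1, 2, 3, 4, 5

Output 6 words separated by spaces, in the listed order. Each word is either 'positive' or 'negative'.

Gear 0 (driver): negative (depth 0)
  gear 1: meshes with gear 0 -> depth 1 -> positive (opposite of gear 0)
  gear 2: meshes with gear 1 -> depth 2 -> negative (opposite of gear 1)
  gear 3: meshes with gear 2 -> depth 3 -> positive (opposite of gear 2)
  gear 4: meshes with gear 3 -> depth 4 -> negative (opposite of gear 3)
  gear 5: meshes with gear 4 -> depth 5 -> positive (opposite of gear 4)
Queried indices 0, 1, 2, 3, 4, 5 -> negative, positive, negative, positive, negative, positive

Answer: negative positive negative positive negative positive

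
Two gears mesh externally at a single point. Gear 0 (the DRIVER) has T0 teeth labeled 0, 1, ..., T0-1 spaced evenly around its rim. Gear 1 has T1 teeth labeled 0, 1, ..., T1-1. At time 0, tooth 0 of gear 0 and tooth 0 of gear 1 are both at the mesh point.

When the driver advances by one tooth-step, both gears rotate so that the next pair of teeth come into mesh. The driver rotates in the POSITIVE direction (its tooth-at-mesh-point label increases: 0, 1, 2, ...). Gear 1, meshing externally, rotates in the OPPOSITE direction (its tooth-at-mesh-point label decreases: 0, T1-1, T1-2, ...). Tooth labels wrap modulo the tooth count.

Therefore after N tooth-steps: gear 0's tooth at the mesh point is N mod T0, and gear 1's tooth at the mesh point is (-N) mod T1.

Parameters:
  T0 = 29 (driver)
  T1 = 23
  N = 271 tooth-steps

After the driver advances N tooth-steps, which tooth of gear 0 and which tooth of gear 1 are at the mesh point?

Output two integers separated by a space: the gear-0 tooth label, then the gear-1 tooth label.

Answer: 10 5

Derivation:
Gear 0 (driver, T0=29): tooth at mesh = N mod T0
  271 = 9 * 29 + 10, so 271 mod 29 = 10
  gear 0 tooth = 10
Gear 1 (driven, T1=23): tooth at mesh = (-N) mod T1
  271 = 11 * 23 + 18, so 271 mod 23 = 18
  (-271) mod 23 = (-18) mod 23 = 23 - 18 = 5
Mesh after 271 steps: gear-0 tooth 10 meets gear-1 tooth 5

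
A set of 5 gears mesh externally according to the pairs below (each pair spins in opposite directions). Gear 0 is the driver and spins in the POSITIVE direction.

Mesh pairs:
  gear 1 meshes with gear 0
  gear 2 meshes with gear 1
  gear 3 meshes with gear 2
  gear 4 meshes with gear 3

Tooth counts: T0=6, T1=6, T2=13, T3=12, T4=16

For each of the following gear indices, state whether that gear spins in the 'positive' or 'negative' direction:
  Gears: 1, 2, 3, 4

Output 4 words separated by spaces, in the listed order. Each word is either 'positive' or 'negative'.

Gear 0 (driver): positive (depth 0)
  gear 1: meshes with gear 0 -> depth 1 -> negative (opposite of gear 0)
  gear 2: meshes with gear 1 -> depth 2 -> positive (opposite of gear 1)
  gear 3: meshes with gear 2 -> depth 3 -> negative (opposite of gear 2)
  gear 4: meshes with gear 3 -> depth 4 -> positive (opposite of gear 3)
Queried indices 1, 2, 3, 4 -> negative, positive, negative, positive

Answer: negative positive negative positive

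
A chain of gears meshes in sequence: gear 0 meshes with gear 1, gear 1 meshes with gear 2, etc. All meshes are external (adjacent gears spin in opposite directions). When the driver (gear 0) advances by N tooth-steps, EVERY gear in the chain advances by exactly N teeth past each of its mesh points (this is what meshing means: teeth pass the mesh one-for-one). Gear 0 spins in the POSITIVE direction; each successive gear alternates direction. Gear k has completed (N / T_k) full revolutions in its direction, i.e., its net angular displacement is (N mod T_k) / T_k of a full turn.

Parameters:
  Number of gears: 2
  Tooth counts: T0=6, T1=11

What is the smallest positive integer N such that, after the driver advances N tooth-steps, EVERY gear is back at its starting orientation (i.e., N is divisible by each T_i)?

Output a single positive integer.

Gear k returns to start when N is a multiple of T_k.
All gears at start simultaneously when N is a common multiple of [6, 11]; the smallest such N is lcm(6, 11).
Start: lcm = T0 = 6
Fold in T1=11: gcd(6, 11) = 1; lcm(6, 11) = 6 * 11 / 1 = 66 / 1 = 66
Full cycle length = 66

Answer: 66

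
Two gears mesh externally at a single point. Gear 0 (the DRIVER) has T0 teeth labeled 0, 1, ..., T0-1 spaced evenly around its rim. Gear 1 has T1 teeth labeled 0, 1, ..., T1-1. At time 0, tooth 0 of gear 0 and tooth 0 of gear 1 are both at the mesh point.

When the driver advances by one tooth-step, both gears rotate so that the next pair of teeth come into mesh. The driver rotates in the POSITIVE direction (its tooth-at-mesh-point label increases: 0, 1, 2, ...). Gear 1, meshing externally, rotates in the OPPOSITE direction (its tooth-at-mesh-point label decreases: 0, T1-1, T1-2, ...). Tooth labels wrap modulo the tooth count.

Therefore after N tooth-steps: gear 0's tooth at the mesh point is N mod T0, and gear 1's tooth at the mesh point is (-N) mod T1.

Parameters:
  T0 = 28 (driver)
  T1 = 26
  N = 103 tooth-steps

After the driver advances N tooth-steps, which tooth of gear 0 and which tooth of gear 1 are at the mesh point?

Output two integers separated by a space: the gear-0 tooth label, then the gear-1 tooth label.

Answer: 19 1

Derivation:
Gear 0 (driver, T0=28): tooth at mesh = N mod T0
  103 = 3 * 28 + 19, so 103 mod 28 = 19
  gear 0 tooth = 19
Gear 1 (driven, T1=26): tooth at mesh = (-N) mod T1
  103 = 3 * 26 + 25, so 103 mod 26 = 25
  (-103) mod 26 = (-25) mod 26 = 26 - 25 = 1
Mesh after 103 steps: gear-0 tooth 19 meets gear-1 tooth 1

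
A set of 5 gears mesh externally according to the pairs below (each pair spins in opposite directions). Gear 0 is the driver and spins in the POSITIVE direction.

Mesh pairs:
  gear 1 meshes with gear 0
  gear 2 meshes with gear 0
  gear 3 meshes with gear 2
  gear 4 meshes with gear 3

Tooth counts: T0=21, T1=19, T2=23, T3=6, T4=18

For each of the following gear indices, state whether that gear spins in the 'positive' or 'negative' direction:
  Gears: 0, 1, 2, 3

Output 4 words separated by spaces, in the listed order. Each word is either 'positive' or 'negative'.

Answer: positive negative negative positive

Derivation:
Gear 0 (driver): positive (depth 0)
  gear 1: meshes with gear 0 -> depth 1 -> negative (opposite of gear 0)
  gear 2: meshes with gear 0 -> depth 1 -> negative (opposite of gear 0)
  gear 3: meshes with gear 2 -> depth 2 -> positive (opposite of gear 2)
  gear 4: meshes with gear 3 -> depth 3 -> negative (opposite of gear 3)
Queried indices 0, 1, 2, 3 -> positive, negative, negative, positive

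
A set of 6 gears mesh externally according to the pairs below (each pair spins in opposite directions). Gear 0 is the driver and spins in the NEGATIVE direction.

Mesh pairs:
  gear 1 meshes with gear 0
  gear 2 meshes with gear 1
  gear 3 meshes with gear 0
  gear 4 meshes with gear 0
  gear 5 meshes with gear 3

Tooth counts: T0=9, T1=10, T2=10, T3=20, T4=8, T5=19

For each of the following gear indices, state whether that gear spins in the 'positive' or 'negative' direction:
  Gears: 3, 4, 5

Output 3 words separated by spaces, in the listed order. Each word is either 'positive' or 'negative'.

Answer: positive positive negative

Derivation:
Gear 0 (driver): negative (depth 0)
  gear 1: meshes with gear 0 -> depth 1 -> positive (opposite of gear 0)
  gear 2: meshes with gear 1 -> depth 2 -> negative (opposite of gear 1)
  gear 3: meshes with gear 0 -> depth 1 -> positive (opposite of gear 0)
  gear 4: meshes with gear 0 -> depth 1 -> positive (opposite of gear 0)
  gear 5: meshes with gear 3 -> depth 2 -> negative (opposite of gear 3)
Queried indices 3, 4, 5 -> positive, positive, negative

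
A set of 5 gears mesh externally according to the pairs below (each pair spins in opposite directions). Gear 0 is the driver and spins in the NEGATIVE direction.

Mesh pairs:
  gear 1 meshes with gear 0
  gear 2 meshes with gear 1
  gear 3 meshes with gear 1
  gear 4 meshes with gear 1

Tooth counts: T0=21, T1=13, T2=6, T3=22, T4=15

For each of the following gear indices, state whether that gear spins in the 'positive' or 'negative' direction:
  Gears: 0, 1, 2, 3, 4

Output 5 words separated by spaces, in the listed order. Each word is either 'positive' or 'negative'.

Answer: negative positive negative negative negative

Derivation:
Gear 0 (driver): negative (depth 0)
  gear 1: meshes with gear 0 -> depth 1 -> positive (opposite of gear 0)
  gear 2: meshes with gear 1 -> depth 2 -> negative (opposite of gear 1)
  gear 3: meshes with gear 1 -> depth 2 -> negative (opposite of gear 1)
  gear 4: meshes with gear 1 -> depth 2 -> negative (opposite of gear 1)
Queried indices 0, 1, 2, 3, 4 -> negative, positive, negative, negative, negative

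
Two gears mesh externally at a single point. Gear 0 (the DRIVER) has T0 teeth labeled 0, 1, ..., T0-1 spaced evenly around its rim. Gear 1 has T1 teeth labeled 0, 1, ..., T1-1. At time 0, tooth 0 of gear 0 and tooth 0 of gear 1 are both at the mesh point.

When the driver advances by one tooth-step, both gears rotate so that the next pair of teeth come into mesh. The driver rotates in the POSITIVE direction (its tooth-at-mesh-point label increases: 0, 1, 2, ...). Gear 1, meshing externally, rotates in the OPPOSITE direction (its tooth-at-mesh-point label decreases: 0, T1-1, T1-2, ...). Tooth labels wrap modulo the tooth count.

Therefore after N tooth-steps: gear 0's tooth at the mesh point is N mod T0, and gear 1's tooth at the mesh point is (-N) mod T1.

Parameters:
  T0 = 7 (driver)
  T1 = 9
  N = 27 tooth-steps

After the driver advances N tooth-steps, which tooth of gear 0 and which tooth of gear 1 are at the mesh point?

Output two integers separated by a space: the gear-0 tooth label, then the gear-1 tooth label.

Gear 0 (driver, T0=7): tooth at mesh = N mod T0
  27 = 3 * 7 + 6, so 27 mod 7 = 6
  gear 0 tooth = 6
Gear 1 (driven, T1=9): tooth at mesh = (-N) mod T1
  27 = 3 * 9 + 0, so 27 mod 9 = 0
  (-27) mod 9 = 0
Mesh after 27 steps: gear-0 tooth 6 meets gear-1 tooth 0

Answer: 6 0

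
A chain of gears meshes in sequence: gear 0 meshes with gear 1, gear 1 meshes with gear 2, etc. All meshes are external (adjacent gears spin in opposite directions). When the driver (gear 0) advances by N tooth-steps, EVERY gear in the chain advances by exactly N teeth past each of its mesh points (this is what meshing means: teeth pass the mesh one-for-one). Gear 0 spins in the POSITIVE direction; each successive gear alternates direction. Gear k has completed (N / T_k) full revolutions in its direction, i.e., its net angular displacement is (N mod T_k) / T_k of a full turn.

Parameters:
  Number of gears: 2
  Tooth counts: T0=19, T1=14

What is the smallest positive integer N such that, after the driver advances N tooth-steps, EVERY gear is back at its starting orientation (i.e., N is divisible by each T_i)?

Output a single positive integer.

Gear k returns to start when N is a multiple of T_k.
All gears at start simultaneously when N is a common multiple of [19, 14]; the smallest such N is lcm(19, 14).
Start: lcm = T0 = 19
Fold in T1=14: gcd(19, 14) = 1; lcm(19, 14) = 19 * 14 / 1 = 266 / 1 = 266
Full cycle length = 266

Answer: 266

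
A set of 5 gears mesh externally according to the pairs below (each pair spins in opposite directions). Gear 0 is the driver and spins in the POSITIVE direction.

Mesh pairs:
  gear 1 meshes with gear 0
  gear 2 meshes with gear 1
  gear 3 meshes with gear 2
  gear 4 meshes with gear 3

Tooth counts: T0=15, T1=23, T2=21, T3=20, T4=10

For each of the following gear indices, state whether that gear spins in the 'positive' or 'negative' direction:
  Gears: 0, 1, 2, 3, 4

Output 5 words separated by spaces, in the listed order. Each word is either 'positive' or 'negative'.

Answer: positive negative positive negative positive

Derivation:
Gear 0 (driver): positive (depth 0)
  gear 1: meshes with gear 0 -> depth 1 -> negative (opposite of gear 0)
  gear 2: meshes with gear 1 -> depth 2 -> positive (opposite of gear 1)
  gear 3: meshes with gear 2 -> depth 3 -> negative (opposite of gear 2)
  gear 4: meshes with gear 3 -> depth 4 -> positive (opposite of gear 3)
Queried indices 0, 1, 2, 3, 4 -> positive, negative, positive, negative, positive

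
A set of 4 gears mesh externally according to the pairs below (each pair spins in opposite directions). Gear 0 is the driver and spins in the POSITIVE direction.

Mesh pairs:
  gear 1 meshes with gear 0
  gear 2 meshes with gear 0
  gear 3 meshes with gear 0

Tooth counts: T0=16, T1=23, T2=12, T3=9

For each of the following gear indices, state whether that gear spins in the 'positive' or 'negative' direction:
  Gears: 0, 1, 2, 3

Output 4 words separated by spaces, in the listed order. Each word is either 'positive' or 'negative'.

Answer: positive negative negative negative

Derivation:
Gear 0 (driver): positive (depth 0)
  gear 1: meshes with gear 0 -> depth 1 -> negative (opposite of gear 0)
  gear 2: meshes with gear 0 -> depth 1 -> negative (opposite of gear 0)
  gear 3: meshes with gear 0 -> depth 1 -> negative (opposite of gear 0)
Queried indices 0, 1, 2, 3 -> positive, negative, negative, negative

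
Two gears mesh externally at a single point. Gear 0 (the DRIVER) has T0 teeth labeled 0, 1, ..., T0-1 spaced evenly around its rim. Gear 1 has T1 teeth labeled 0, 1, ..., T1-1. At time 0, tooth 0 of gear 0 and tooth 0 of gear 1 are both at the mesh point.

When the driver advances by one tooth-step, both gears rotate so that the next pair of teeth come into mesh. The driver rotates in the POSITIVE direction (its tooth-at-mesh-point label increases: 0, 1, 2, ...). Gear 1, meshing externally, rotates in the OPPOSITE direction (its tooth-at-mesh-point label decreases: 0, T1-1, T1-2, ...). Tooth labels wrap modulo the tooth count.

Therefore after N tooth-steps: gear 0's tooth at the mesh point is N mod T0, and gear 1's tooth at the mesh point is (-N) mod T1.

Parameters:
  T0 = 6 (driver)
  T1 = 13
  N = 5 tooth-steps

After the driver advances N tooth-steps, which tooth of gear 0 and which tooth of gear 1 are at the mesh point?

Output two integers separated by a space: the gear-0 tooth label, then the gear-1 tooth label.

Gear 0 (driver, T0=6): tooth at mesh = N mod T0
  5 = 0 * 6 + 5, so 5 mod 6 = 5
  gear 0 tooth = 5
Gear 1 (driven, T1=13): tooth at mesh = (-N) mod T1
  5 = 0 * 13 + 5, so 5 mod 13 = 5
  (-5) mod 13 = (-5) mod 13 = 13 - 5 = 8
Mesh after 5 steps: gear-0 tooth 5 meets gear-1 tooth 8

Answer: 5 8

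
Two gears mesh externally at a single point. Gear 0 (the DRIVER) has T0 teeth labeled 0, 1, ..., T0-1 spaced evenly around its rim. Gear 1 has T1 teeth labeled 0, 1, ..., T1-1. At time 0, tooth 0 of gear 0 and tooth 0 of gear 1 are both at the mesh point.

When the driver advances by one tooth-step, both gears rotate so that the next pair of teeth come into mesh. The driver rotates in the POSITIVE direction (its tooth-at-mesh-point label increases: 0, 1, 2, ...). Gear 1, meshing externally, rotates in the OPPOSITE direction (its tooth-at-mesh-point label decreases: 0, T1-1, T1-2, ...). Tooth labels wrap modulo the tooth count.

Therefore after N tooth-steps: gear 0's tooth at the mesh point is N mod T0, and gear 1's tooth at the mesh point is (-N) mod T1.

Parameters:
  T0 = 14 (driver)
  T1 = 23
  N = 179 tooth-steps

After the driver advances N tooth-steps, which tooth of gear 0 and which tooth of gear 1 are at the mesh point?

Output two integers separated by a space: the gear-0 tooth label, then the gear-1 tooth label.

Gear 0 (driver, T0=14): tooth at mesh = N mod T0
  179 = 12 * 14 + 11, so 179 mod 14 = 11
  gear 0 tooth = 11
Gear 1 (driven, T1=23): tooth at mesh = (-N) mod T1
  179 = 7 * 23 + 18, so 179 mod 23 = 18
  (-179) mod 23 = (-18) mod 23 = 23 - 18 = 5
Mesh after 179 steps: gear-0 tooth 11 meets gear-1 tooth 5

Answer: 11 5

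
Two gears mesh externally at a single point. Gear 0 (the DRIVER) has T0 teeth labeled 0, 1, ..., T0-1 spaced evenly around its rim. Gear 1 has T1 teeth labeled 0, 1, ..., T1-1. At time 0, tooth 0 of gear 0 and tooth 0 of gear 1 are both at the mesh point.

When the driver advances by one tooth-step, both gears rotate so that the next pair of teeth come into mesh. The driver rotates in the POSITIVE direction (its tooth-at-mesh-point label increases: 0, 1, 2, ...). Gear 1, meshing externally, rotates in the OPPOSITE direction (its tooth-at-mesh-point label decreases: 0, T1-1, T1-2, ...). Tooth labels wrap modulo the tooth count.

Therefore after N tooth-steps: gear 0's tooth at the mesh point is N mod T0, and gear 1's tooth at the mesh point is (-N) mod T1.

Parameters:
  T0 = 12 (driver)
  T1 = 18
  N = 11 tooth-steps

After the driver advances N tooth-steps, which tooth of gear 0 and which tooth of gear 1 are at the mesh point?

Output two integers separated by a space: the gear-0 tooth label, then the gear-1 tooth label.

Gear 0 (driver, T0=12): tooth at mesh = N mod T0
  11 = 0 * 12 + 11, so 11 mod 12 = 11
  gear 0 tooth = 11
Gear 1 (driven, T1=18): tooth at mesh = (-N) mod T1
  11 = 0 * 18 + 11, so 11 mod 18 = 11
  (-11) mod 18 = (-11) mod 18 = 18 - 11 = 7
Mesh after 11 steps: gear-0 tooth 11 meets gear-1 tooth 7

Answer: 11 7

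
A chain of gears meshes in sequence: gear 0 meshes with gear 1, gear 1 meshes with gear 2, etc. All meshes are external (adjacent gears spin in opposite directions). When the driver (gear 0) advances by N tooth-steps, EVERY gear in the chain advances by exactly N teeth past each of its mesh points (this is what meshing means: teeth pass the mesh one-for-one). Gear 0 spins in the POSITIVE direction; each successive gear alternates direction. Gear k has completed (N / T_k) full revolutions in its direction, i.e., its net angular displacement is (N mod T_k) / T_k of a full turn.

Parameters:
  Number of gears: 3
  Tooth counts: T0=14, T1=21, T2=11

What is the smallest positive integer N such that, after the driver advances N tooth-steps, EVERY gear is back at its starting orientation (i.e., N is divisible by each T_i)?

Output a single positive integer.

Gear k returns to start when N is a multiple of T_k.
All gears at start simultaneously when N is a common multiple of [14, 21, 11]; the smallest such N is lcm(14, 21, 11).
Start: lcm = T0 = 14
Fold in T1=21: gcd(14, 21) = 7; lcm(14, 21) = 14 * 21 / 7 = 294 / 7 = 42
Fold in T2=11: gcd(42, 11) = 1; lcm(42, 11) = 42 * 11 / 1 = 462 / 1 = 462
Full cycle length = 462

Answer: 462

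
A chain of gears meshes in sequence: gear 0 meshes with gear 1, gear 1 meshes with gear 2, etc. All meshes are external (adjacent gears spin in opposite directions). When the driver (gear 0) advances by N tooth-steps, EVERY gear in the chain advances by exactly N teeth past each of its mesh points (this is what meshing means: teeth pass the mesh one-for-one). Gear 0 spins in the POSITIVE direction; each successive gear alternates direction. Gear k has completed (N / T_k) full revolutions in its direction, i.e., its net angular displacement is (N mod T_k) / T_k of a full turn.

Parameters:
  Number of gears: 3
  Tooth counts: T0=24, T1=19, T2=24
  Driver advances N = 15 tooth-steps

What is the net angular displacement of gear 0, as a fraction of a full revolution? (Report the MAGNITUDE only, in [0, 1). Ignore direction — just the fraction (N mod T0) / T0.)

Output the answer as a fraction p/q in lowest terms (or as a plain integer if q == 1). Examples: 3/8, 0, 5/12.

Chain of 3 gears, tooth counts: [24, 19, 24]
  gear 0: T0=24, direction=positive, advance = 15 mod 24 = 15 teeth = 15/24 turn
  gear 1: T1=19, direction=negative, advance = 15 mod 19 = 15 teeth = 15/19 turn
  gear 2: T2=24, direction=positive, advance = 15 mod 24 = 15 teeth = 15/24 turn
Gear 0: 15 mod 24 = 15
Fraction = 15 / 24 = 5/8 (gcd(15,24)=3) = 5/8

Answer: 5/8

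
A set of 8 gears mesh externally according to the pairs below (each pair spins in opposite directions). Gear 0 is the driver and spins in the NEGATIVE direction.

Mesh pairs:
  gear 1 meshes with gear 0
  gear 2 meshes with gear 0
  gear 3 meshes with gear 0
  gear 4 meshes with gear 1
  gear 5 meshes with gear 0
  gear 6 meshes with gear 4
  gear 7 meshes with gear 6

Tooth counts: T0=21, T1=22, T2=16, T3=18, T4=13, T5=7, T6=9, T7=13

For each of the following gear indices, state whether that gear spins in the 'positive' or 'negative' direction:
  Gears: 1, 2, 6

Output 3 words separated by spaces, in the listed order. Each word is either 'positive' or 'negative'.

Gear 0 (driver): negative (depth 0)
  gear 1: meshes with gear 0 -> depth 1 -> positive (opposite of gear 0)
  gear 2: meshes with gear 0 -> depth 1 -> positive (opposite of gear 0)
  gear 3: meshes with gear 0 -> depth 1 -> positive (opposite of gear 0)
  gear 4: meshes with gear 1 -> depth 2 -> negative (opposite of gear 1)
  gear 5: meshes with gear 0 -> depth 1 -> positive (opposite of gear 0)
  gear 6: meshes with gear 4 -> depth 3 -> positive (opposite of gear 4)
  gear 7: meshes with gear 6 -> depth 4 -> negative (opposite of gear 6)
Queried indices 1, 2, 6 -> positive, positive, positive

Answer: positive positive positive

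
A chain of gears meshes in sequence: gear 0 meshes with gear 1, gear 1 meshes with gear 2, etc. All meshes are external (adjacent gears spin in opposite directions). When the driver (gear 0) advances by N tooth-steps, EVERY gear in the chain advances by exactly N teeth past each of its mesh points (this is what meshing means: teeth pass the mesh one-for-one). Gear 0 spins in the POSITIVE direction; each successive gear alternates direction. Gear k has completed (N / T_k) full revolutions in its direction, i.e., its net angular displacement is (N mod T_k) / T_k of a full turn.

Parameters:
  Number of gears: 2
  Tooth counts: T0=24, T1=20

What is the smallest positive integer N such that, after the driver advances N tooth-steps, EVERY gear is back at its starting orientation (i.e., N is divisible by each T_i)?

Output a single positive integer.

Answer: 120

Derivation:
Gear k returns to start when N is a multiple of T_k.
All gears at start simultaneously when N is a common multiple of [24, 20]; the smallest such N is lcm(24, 20).
Start: lcm = T0 = 24
Fold in T1=20: gcd(24, 20) = 4; lcm(24, 20) = 24 * 20 / 4 = 480 / 4 = 120
Full cycle length = 120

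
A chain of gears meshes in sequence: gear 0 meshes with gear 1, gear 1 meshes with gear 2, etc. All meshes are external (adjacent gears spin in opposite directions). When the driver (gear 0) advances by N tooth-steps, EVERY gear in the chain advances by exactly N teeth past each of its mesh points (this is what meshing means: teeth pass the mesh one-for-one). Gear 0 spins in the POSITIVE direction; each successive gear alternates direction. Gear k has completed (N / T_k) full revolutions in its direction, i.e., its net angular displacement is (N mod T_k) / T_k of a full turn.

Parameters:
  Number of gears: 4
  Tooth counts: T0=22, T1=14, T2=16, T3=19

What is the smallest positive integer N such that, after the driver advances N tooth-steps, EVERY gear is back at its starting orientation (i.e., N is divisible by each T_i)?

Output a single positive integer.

Gear k returns to start when N is a multiple of T_k.
All gears at start simultaneously when N is a common multiple of [22, 14, 16, 19]; the smallest such N is lcm(22, 14, 16, 19).
Start: lcm = T0 = 22
Fold in T1=14: gcd(22, 14) = 2; lcm(22, 14) = 22 * 14 / 2 = 308 / 2 = 154
Fold in T2=16: gcd(154, 16) = 2; lcm(154, 16) = 154 * 16 / 2 = 2464 / 2 = 1232
Fold in T3=19: gcd(1232, 19) = 1; lcm(1232, 19) = 1232 * 19 / 1 = 23408 / 1 = 23408
Full cycle length = 23408

Answer: 23408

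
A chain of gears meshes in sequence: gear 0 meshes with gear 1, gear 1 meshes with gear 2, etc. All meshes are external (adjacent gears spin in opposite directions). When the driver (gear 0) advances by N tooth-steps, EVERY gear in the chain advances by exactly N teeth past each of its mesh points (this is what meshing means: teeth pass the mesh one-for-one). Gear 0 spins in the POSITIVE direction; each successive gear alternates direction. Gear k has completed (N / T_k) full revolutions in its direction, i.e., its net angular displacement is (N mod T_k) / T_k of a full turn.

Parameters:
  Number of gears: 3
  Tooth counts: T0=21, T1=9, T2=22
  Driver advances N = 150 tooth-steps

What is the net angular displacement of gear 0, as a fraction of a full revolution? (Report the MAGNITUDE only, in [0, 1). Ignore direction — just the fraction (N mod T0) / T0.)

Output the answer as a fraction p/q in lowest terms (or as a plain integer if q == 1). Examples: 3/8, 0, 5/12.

Chain of 3 gears, tooth counts: [21, 9, 22]
  gear 0: T0=21, direction=positive, advance = 150 mod 21 = 3 teeth = 3/21 turn
  gear 1: T1=9, direction=negative, advance = 150 mod 9 = 6 teeth = 6/9 turn
  gear 2: T2=22, direction=positive, advance = 150 mod 22 = 18 teeth = 18/22 turn
Gear 0: 150 mod 21 = 3
Fraction = 3 / 21 = 1/7 (gcd(3,21)=3) = 1/7

Answer: 1/7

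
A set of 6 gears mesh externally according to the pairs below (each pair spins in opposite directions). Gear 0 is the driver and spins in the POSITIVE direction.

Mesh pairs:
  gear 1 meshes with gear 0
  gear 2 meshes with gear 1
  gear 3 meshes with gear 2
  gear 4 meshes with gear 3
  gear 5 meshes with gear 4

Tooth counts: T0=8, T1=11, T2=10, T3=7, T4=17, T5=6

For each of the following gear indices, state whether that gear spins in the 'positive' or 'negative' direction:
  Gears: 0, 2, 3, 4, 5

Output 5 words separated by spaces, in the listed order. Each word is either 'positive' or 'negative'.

Gear 0 (driver): positive (depth 0)
  gear 1: meshes with gear 0 -> depth 1 -> negative (opposite of gear 0)
  gear 2: meshes with gear 1 -> depth 2 -> positive (opposite of gear 1)
  gear 3: meshes with gear 2 -> depth 3 -> negative (opposite of gear 2)
  gear 4: meshes with gear 3 -> depth 4 -> positive (opposite of gear 3)
  gear 5: meshes with gear 4 -> depth 5 -> negative (opposite of gear 4)
Queried indices 0, 2, 3, 4, 5 -> positive, positive, negative, positive, negative

Answer: positive positive negative positive negative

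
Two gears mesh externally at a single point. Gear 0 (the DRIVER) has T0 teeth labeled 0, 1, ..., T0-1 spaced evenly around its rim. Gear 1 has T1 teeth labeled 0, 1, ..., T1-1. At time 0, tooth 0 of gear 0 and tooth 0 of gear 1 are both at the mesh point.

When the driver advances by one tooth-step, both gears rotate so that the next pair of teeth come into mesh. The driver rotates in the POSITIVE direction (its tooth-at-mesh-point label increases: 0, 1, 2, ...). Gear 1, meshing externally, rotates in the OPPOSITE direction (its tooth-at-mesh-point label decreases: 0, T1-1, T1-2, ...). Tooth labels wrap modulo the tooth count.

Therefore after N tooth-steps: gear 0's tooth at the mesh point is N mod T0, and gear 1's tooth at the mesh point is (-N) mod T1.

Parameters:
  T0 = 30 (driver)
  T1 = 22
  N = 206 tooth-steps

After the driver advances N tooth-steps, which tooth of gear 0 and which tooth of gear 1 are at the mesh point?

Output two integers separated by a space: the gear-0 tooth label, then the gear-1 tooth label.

Answer: 26 14

Derivation:
Gear 0 (driver, T0=30): tooth at mesh = N mod T0
  206 = 6 * 30 + 26, so 206 mod 30 = 26
  gear 0 tooth = 26
Gear 1 (driven, T1=22): tooth at mesh = (-N) mod T1
  206 = 9 * 22 + 8, so 206 mod 22 = 8
  (-206) mod 22 = (-8) mod 22 = 22 - 8 = 14
Mesh after 206 steps: gear-0 tooth 26 meets gear-1 tooth 14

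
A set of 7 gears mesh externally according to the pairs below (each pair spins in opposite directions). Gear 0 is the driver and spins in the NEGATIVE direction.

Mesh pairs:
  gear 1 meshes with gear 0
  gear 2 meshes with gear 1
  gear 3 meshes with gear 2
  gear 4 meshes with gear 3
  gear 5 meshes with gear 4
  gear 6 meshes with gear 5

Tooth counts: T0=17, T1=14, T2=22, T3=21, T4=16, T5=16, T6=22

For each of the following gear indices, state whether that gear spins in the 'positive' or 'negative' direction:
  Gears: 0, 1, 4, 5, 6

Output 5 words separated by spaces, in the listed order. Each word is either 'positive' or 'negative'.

Answer: negative positive negative positive negative

Derivation:
Gear 0 (driver): negative (depth 0)
  gear 1: meshes with gear 0 -> depth 1 -> positive (opposite of gear 0)
  gear 2: meshes with gear 1 -> depth 2 -> negative (opposite of gear 1)
  gear 3: meshes with gear 2 -> depth 3 -> positive (opposite of gear 2)
  gear 4: meshes with gear 3 -> depth 4 -> negative (opposite of gear 3)
  gear 5: meshes with gear 4 -> depth 5 -> positive (opposite of gear 4)
  gear 6: meshes with gear 5 -> depth 6 -> negative (opposite of gear 5)
Queried indices 0, 1, 4, 5, 6 -> negative, positive, negative, positive, negative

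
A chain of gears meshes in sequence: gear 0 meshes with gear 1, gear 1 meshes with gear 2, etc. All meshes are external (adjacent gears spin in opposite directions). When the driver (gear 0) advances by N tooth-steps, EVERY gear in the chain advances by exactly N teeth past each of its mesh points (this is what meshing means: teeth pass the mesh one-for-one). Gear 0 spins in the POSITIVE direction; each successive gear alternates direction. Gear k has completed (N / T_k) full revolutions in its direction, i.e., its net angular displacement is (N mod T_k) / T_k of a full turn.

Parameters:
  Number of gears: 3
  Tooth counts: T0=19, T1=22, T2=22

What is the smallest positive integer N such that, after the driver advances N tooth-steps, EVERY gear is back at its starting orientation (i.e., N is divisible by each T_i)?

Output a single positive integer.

Gear k returns to start when N is a multiple of T_k.
All gears at start simultaneously when N is a common multiple of [19, 22, 22]; the smallest such N is lcm(19, 22, 22).
Start: lcm = T0 = 19
Fold in T1=22: gcd(19, 22) = 1; lcm(19, 22) = 19 * 22 / 1 = 418 / 1 = 418
Fold in T2=22: gcd(418, 22) = 22; lcm(418, 22) = 418 * 22 / 22 = 9196 / 22 = 418
Full cycle length = 418

Answer: 418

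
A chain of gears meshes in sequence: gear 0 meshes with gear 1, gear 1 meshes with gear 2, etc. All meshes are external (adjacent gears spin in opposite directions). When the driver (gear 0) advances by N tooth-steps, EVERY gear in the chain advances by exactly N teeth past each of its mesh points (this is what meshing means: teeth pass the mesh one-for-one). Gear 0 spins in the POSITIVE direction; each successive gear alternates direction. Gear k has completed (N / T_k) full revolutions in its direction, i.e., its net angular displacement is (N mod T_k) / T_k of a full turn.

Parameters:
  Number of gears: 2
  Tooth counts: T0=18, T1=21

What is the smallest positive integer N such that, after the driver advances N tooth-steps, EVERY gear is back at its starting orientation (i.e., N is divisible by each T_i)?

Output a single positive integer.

Answer: 126

Derivation:
Gear k returns to start when N is a multiple of T_k.
All gears at start simultaneously when N is a common multiple of [18, 21]; the smallest such N is lcm(18, 21).
Start: lcm = T0 = 18
Fold in T1=21: gcd(18, 21) = 3; lcm(18, 21) = 18 * 21 / 3 = 378 / 3 = 126
Full cycle length = 126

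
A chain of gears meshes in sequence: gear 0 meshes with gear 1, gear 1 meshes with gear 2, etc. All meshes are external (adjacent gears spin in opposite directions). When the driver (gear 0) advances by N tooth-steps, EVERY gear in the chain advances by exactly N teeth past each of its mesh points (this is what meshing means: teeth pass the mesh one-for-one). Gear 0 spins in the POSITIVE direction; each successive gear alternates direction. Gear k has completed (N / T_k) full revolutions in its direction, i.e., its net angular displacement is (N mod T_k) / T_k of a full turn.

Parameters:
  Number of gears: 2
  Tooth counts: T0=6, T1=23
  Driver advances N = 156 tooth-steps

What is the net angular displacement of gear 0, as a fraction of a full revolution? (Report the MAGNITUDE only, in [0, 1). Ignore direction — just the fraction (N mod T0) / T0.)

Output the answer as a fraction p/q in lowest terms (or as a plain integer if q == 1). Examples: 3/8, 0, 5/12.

Chain of 2 gears, tooth counts: [6, 23]
  gear 0: T0=6, direction=positive, advance = 156 mod 6 = 0 teeth = 0/6 turn
  gear 1: T1=23, direction=negative, advance = 156 mod 23 = 18 teeth = 18/23 turn
Gear 0: 156 mod 6 = 0
Fraction = 0 / 6 = 0/1 (gcd(0,6)=6) = 0

Answer: 0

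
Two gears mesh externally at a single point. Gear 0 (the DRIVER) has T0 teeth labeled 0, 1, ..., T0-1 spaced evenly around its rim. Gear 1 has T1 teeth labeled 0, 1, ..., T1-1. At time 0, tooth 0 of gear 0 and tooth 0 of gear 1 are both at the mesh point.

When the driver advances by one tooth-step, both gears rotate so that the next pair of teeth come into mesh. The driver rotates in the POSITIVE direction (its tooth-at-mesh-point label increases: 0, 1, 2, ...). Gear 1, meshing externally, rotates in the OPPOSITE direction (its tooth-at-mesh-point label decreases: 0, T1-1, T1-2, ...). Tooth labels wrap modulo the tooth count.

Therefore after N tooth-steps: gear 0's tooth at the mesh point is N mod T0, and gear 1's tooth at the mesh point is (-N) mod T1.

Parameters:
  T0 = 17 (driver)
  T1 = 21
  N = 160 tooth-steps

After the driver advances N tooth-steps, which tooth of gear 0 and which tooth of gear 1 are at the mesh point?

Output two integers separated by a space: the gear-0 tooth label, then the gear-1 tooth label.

Answer: 7 8

Derivation:
Gear 0 (driver, T0=17): tooth at mesh = N mod T0
  160 = 9 * 17 + 7, so 160 mod 17 = 7
  gear 0 tooth = 7
Gear 1 (driven, T1=21): tooth at mesh = (-N) mod T1
  160 = 7 * 21 + 13, so 160 mod 21 = 13
  (-160) mod 21 = (-13) mod 21 = 21 - 13 = 8
Mesh after 160 steps: gear-0 tooth 7 meets gear-1 tooth 8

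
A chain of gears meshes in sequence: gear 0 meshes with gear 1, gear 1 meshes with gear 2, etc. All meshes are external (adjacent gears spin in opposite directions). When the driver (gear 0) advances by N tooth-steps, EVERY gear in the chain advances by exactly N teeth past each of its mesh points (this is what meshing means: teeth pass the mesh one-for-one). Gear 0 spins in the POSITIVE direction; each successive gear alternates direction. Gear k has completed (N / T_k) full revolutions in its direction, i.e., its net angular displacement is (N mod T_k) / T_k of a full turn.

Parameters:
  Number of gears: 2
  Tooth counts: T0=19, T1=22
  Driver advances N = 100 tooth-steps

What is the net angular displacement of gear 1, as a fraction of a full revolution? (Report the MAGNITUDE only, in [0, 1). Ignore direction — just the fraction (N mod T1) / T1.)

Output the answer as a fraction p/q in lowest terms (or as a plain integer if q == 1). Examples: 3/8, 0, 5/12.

Answer: 6/11

Derivation:
Chain of 2 gears, tooth counts: [19, 22]
  gear 0: T0=19, direction=positive, advance = 100 mod 19 = 5 teeth = 5/19 turn
  gear 1: T1=22, direction=negative, advance = 100 mod 22 = 12 teeth = 12/22 turn
Gear 1: 100 mod 22 = 12
Fraction = 12 / 22 = 6/11 (gcd(12,22)=2) = 6/11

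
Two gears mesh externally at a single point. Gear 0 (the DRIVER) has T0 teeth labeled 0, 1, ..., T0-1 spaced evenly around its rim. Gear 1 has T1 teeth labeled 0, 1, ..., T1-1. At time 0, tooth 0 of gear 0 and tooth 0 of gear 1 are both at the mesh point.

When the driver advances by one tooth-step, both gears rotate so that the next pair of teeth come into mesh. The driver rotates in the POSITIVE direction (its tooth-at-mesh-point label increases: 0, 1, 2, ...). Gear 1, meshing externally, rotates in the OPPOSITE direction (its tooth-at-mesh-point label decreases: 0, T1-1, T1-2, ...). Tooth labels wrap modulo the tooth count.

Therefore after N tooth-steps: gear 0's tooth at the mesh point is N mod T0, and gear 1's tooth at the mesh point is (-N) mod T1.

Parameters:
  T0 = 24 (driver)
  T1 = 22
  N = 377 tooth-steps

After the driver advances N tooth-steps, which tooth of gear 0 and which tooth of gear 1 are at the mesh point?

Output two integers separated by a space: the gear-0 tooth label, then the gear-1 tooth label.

Answer: 17 19

Derivation:
Gear 0 (driver, T0=24): tooth at mesh = N mod T0
  377 = 15 * 24 + 17, so 377 mod 24 = 17
  gear 0 tooth = 17
Gear 1 (driven, T1=22): tooth at mesh = (-N) mod T1
  377 = 17 * 22 + 3, so 377 mod 22 = 3
  (-377) mod 22 = (-3) mod 22 = 22 - 3 = 19
Mesh after 377 steps: gear-0 tooth 17 meets gear-1 tooth 19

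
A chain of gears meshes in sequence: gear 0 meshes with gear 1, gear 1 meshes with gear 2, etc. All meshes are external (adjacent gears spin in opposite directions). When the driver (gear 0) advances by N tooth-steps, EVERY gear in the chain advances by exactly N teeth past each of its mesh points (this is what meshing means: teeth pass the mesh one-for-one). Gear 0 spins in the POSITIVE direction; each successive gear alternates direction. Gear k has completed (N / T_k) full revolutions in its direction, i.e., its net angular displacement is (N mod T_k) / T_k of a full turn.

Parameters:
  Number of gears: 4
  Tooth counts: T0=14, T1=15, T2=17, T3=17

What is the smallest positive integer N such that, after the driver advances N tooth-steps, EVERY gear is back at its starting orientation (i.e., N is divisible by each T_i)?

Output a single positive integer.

Gear k returns to start when N is a multiple of T_k.
All gears at start simultaneously when N is a common multiple of [14, 15, 17, 17]; the smallest such N is lcm(14, 15, 17, 17).
Start: lcm = T0 = 14
Fold in T1=15: gcd(14, 15) = 1; lcm(14, 15) = 14 * 15 / 1 = 210 / 1 = 210
Fold in T2=17: gcd(210, 17) = 1; lcm(210, 17) = 210 * 17 / 1 = 3570 / 1 = 3570
Fold in T3=17: gcd(3570, 17) = 17; lcm(3570, 17) = 3570 * 17 / 17 = 60690 / 17 = 3570
Full cycle length = 3570

Answer: 3570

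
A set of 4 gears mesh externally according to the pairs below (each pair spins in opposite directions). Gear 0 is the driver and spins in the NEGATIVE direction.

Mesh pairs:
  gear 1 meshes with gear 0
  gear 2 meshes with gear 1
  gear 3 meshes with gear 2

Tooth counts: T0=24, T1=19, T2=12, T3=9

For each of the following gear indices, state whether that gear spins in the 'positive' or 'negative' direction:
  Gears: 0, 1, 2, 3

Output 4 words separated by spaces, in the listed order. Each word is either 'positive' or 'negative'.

Gear 0 (driver): negative (depth 0)
  gear 1: meshes with gear 0 -> depth 1 -> positive (opposite of gear 0)
  gear 2: meshes with gear 1 -> depth 2 -> negative (opposite of gear 1)
  gear 3: meshes with gear 2 -> depth 3 -> positive (opposite of gear 2)
Queried indices 0, 1, 2, 3 -> negative, positive, negative, positive

Answer: negative positive negative positive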